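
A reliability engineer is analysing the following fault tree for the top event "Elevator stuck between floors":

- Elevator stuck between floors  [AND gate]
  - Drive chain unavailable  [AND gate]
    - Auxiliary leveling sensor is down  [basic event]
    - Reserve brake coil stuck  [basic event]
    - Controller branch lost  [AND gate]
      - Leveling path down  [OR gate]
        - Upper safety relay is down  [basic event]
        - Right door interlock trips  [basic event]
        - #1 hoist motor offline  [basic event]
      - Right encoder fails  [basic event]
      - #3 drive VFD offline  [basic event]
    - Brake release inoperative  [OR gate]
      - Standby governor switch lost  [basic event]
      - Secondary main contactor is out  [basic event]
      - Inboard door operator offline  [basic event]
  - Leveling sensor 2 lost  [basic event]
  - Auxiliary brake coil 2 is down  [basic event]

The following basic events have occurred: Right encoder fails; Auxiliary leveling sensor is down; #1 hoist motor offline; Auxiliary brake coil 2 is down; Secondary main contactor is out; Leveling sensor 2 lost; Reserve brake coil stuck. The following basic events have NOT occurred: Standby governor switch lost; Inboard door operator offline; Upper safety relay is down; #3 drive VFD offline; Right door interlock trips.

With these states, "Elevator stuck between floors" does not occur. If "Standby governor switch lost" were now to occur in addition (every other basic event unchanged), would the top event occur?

No

Counterfactual: set "Standby governor switch lost" to occurred.
Leveling path down [OR]: Upper safety relay is down=not, Right door interlock trips=not, #1 hoist motor offline=occurs → at least one input occurs → occurs.
Controller branch lost [AND]: Leveling path down=occurs, Right encoder fails=occurs, #3 drive VFD offline=not → not all inputs occur → does not occur.
Brake release inoperative [OR]: Standby governor switch lost=occurs, Secondary main contactor is out=occurs, Inboard door operator offline=not → at least one input occurs → occurs.
Drive chain unavailable [AND]: Auxiliary leveling sensor is down=occurs, Reserve brake coil stuck=occurs, Controller branch lost=not, Brake release inoperative=occurs → not all inputs occur → does not occur.
Elevator stuck between floors [AND]: Drive chain unavailable=not, Leveling sensor 2 lost=occurs, Auxiliary brake coil 2 is down=occurs → not all inputs occur → does not occur.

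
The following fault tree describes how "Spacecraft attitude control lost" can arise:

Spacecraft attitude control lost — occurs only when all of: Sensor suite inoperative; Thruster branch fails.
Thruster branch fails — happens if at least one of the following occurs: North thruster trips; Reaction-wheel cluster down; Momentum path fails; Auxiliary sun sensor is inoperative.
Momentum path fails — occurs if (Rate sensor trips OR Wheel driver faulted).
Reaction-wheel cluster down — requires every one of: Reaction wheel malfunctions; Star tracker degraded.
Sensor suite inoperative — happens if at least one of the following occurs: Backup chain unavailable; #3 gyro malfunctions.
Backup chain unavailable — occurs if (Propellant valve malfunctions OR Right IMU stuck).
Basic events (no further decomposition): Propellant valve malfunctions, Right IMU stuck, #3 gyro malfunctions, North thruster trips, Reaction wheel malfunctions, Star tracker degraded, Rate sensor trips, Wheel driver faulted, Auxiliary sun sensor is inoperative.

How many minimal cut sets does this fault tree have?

Backup chain unavailable [OR]: union of children's cut sets → 2 cut set(s).
Sensor suite inoperative [OR]: union of children's cut sets → 3 cut set(s).
Reaction-wheel cluster down [AND]: one cut set from each child combined → 1 × 1 = 1 cut set(s).
Momentum path fails [OR]: union of children's cut sets → 2 cut set(s).
Thruster branch fails [OR]: union of children's cut sets → 5 cut set(s).
Spacecraft attitude control lost [AND]: one cut set from each child combined → 3 × 5 = 15 cut set(s).

15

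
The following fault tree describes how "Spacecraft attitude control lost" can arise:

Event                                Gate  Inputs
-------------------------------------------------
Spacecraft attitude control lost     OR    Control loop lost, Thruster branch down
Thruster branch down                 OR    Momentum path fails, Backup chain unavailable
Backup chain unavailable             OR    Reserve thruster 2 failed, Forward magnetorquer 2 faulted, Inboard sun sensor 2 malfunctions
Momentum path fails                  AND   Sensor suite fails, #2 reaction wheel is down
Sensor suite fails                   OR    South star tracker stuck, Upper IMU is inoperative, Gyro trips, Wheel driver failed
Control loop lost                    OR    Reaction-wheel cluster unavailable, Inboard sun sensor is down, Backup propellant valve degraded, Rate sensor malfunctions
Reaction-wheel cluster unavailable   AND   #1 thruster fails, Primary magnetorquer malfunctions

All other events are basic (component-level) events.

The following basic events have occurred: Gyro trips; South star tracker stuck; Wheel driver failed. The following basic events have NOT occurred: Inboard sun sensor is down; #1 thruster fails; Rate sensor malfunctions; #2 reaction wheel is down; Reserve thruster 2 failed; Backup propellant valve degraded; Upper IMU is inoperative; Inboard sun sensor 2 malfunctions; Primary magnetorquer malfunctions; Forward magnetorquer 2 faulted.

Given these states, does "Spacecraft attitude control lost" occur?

Reaction-wheel cluster unavailable [AND]: #1 thruster fails=not, Primary magnetorquer malfunctions=not → not all inputs occur → does not occur.
Control loop lost [OR]: Reaction-wheel cluster unavailable=not, Inboard sun sensor is down=not, Backup propellant valve degraded=not, Rate sensor malfunctions=not → no input occurs → does not occur.
Sensor suite fails [OR]: South star tracker stuck=occurs, Upper IMU is inoperative=not, Gyro trips=occurs, Wheel driver failed=occurs → at least one input occurs → occurs.
Momentum path fails [AND]: Sensor suite fails=occurs, #2 reaction wheel is down=not → not all inputs occur → does not occur.
Backup chain unavailable [OR]: Reserve thruster 2 failed=not, Forward magnetorquer 2 faulted=not, Inboard sun sensor 2 malfunctions=not → no input occurs → does not occur.
Thruster branch down [OR]: Momentum path fails=not, Backup chain unavailable=not → no input occurs → does not occur.
Spacecraft attitude control lost [OR]: Control loop lost=not, Thruster branch down=not → no input occurs → does not occur.

No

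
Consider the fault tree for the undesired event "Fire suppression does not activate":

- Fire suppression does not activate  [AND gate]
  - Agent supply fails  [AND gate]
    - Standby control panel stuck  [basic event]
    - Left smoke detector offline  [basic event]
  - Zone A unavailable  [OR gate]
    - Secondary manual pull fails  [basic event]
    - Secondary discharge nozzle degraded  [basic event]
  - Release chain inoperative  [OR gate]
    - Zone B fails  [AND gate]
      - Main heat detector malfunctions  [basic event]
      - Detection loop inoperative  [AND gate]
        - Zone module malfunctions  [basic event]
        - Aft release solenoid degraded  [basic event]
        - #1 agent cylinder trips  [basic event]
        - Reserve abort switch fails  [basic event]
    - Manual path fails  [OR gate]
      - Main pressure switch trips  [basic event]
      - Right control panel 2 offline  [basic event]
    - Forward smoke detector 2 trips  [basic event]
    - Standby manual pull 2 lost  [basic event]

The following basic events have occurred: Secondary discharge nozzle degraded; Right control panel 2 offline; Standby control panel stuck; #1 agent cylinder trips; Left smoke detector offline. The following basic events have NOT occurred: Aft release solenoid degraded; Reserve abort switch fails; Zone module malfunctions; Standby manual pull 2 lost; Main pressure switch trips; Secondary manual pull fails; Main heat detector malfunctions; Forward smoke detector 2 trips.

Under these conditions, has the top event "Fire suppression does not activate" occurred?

Yes

Agent supply fails [AND]: Standby control panel stuck=occurs, Left smoke detector offline=occurs → all inputs occur → occurs.
Zone A unavailable [OR]: Secondary manual pull fails=not, Secondary discharge nozzle degraded=occurs → at least one input occurs → occurs.
Detection loop inoperative [AND]: Zone module malfunctions=not, Aft release solenoid degraded=not, #1 agent cylinder trips=occurs, Reserve abort switch fails=not → not all inputs occur → does not occur.
Zone B fails [AND]: Main heat detector malfunctions=not, Detection loop inoperative=not → not all inputs occur → does not occur.
Manual path fails [OR]: Main pressure switch trips=not, Right control panel 2 offline=occurs → at least one input occurs → occurs.
Release chain inoperative [OR]: Zone B fails=not, Manual path fails=occurs, Forward smoke detector 2 trips=not, Standby manual pull 2 lost=not → at least one input occurs → occurs.
Fire suppression does not activate [AND]: Agent supply fails=occurs, Zone A unavailable=occurs, Release chain inoperative=occurs → all inputs occur → occurs.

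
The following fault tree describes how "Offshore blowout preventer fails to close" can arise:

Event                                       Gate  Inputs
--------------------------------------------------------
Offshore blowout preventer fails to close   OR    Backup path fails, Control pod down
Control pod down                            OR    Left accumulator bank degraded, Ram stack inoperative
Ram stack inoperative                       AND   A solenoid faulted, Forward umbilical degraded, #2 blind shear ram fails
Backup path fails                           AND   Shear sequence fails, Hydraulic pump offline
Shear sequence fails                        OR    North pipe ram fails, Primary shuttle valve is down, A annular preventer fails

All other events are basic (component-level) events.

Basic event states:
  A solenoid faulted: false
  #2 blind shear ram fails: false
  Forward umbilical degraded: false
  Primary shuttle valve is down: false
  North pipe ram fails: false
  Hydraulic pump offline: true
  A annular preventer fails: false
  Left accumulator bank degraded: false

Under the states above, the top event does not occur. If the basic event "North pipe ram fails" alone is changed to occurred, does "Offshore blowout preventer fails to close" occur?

Counterfactual: set "North pipe ram fails" to occurred.
Shear sequence fails [OR]: North pipe ram fails=occurs, Primary shuttle valve is down=not, A annular preventer fails=not → at least one input occurs → occurs.
Backup path fails [AND]: Shear sequence fails=occurs, Hydraulic pump offline=occurs → all inputs occur → occurs.
Ram stack inoperative [AND]: A solenoid faulted=not, Forward umbilical degraded=not, #2 blind shear ram fails=not → not all inputs occur → does not occur.
Control pod down [OR]: Left accumulator bank degraded=not, Ram stack inoperative=not → no input occurs → does not occur.
Offshore blowout preventer fails to close [OR]: Backup path fails=occurs, Control pod down=not → at least one input occurs → occurs.

Yes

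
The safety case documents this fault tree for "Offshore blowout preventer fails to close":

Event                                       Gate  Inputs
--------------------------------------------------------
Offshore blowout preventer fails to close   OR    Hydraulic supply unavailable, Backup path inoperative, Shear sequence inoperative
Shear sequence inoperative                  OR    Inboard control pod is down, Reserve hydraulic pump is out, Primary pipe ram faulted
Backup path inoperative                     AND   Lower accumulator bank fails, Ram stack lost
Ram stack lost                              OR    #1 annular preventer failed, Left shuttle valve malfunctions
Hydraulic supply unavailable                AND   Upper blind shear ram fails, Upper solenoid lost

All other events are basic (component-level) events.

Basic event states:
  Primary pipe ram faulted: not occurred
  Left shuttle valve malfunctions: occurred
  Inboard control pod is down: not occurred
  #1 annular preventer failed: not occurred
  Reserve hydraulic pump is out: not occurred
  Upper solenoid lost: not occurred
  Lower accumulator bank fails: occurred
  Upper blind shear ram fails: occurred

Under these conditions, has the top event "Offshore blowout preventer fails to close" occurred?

Hydraulic supply unavailable [AND]: Upper blind shear ram fails=occurs, Upper solenoid lost=not → not all inputs occur → does not occur.
Ram stack lost [OR]: #1 annular preventer failed=not, Left shuttle valve malfunctions=occurs → at least one input occurs → occurs.
Backup path inoperative [AND]: Lower accumulator bank fails=occurs, Ram stack lost=occurs → all inputs occur → occurs.
Shear sequence inoperative [OR]: Inboard control pod is down=not, Reserve hydraulic pump is out=not, Primary pipe ram faulted=not → no input occurs → does not occur.
Offshore blowout preventer fails to close [OR]: Hydraulic supply unavailable=not, Backup path inoperative=occurs, Shear sequence inoperative=not → at least one input occurs → occurs.

Yes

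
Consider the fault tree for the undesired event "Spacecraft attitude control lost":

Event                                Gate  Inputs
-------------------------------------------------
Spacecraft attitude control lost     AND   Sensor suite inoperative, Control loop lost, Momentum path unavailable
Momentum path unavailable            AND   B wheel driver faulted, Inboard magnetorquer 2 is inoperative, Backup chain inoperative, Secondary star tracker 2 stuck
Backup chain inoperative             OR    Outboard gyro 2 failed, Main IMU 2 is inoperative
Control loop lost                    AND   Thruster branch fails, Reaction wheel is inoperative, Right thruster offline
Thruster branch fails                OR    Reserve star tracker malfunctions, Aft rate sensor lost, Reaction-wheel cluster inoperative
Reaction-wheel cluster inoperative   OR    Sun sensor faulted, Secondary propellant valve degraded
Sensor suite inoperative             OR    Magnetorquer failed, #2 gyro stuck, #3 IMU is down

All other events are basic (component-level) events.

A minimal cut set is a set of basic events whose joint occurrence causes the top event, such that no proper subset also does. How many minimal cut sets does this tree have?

24

Sensor suite inoperative [OR]: union of children's cut sets → 3 cut set(s).
Reaction-wheel cluster inoperative [OR]: union of children's cut sets → 2 cut set(s).
Thruster branch fails [OR]: union of children's cut sets → 4 cut set(s).
Control loop lost [AND]: one cut set from each child combined → 4 × 1 × 1 = 4 cut set(s).
Backup chain inoperative [OR]: union of children's cut sets → 2 cut set(s).
Momentum path unavailable [AND]: one cut set from each child combined → 1 × 1 × 2 × 1 = 2 cut set(s).
Spacecraft attitude control lost [AND]: one cut set from each child combined → 3 × 4 × 2 = 24 cut set(s).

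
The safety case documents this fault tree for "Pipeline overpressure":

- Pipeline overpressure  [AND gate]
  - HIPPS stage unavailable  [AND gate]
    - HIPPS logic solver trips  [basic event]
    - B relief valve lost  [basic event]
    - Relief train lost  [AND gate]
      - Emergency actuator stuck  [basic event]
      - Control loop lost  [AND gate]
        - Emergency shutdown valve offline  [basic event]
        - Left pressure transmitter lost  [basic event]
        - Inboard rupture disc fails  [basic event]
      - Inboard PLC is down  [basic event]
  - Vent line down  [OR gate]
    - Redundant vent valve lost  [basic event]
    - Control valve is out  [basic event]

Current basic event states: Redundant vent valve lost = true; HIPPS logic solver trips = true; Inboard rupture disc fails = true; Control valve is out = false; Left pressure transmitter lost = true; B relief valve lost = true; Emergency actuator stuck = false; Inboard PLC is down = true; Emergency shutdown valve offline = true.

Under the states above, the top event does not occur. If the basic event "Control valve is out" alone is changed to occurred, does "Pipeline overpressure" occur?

Counterfactual: set "Control valve is out" to occurred.
Control loop lost [AND]: Emergency shutdown valve offline=occurs, Left pressure transmitter lost=occurs, Inboard rupture disc fails=occurs → all inputs occur → occurs.
Relief train lost [AND]: Emergency actuator stuck=not, Control loop lost=occurs, Inboard PLC is down=occurs → not all inputs occur → does not occur.
HIPPS stage unavailable [AND]: HIPPS logic solver trips=occurs, B relief valve lost=occurs, Relief train lost=not → not all inputs occur → does not occur.
Vent line down [OR]: Redundant vent valve lost=occurs, Control valve is out=occurs → at least one input occurs → occurs.
Pipeline overpressure [AND]: HIPPS stage unavailable=not, Vent line down=occurs → not all inputs occur → does not occur.

No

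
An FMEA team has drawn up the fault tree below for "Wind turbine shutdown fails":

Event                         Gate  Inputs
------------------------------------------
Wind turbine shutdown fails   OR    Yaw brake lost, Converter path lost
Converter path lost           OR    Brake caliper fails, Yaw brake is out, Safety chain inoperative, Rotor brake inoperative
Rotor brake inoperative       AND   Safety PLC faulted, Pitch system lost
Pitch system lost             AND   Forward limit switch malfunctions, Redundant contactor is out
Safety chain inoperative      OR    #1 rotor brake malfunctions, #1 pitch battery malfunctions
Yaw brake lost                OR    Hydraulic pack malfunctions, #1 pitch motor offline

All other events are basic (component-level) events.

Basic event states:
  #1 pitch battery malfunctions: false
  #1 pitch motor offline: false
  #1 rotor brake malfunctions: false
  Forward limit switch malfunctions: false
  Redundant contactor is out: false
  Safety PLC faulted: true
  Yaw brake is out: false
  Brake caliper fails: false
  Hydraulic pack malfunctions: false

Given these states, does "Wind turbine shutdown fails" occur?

Yaw brake lost [OR]: Hydraulic pack malfunctions=not, #1 pitch motor offline=not → no input occurs → does not occur.
Safety chain inoperative [OR]: #1 rotor brake malfunctions=not, #1 pitch battery malfunctions=not → no input occurs → does not occur.
Pitch system lost [AND]: Forward limit switch malfunctions=not, Redundant contactor is out=not → not all inputs occur → does not occur.
Rotor brake inoperative [AND]: Safety PLC faulted=occurs, Pitch system lost=not → not all inputs occur → does not occur.
Converter path lost [OR]: Brake caliper fails=not, Yaw brake is out=not, Safety chain inoperative=not, Rotor brake inoperative=not → no input occurs → does not occur.
Wind turbine shutdown fails [OR]: Yaw brake lost=not, Converter path lost=not → no input occurs → does not occur.

No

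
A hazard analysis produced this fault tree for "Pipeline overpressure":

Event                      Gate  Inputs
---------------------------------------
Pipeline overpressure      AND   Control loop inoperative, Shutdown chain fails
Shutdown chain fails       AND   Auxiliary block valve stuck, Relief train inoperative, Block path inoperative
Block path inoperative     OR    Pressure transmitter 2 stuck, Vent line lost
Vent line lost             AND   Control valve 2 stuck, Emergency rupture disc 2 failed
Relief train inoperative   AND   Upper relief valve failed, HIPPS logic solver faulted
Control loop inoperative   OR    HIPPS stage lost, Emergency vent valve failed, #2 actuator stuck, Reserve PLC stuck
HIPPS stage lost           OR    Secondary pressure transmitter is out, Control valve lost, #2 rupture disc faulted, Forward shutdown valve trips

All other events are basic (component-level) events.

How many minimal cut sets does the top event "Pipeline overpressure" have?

HIPPS stage lost [OR]: union of children's cut sets → 4 cut set(s).
Control loop inoperative [OR]: union of children's cut sets → 7 cut set(s).
Relief train inoperative [AND]: one cut set from each child combined → 1 × 1 = 1 cut set(s).
Vent line lost [AND]: one cut set from each child combined → 1 × 1 = 1 cut set(s).
Block path inoperative [OR]: union of children's cut sets → 2 cut set(s).
Shutdown chain fails [AND]: one cut set from each child combined → 1 × 1 × 2 = 2 cut set(s).
Pipeline overpressure [AND]: one cut set from each child combined → 7 × 2 = 14 cut set(s).

14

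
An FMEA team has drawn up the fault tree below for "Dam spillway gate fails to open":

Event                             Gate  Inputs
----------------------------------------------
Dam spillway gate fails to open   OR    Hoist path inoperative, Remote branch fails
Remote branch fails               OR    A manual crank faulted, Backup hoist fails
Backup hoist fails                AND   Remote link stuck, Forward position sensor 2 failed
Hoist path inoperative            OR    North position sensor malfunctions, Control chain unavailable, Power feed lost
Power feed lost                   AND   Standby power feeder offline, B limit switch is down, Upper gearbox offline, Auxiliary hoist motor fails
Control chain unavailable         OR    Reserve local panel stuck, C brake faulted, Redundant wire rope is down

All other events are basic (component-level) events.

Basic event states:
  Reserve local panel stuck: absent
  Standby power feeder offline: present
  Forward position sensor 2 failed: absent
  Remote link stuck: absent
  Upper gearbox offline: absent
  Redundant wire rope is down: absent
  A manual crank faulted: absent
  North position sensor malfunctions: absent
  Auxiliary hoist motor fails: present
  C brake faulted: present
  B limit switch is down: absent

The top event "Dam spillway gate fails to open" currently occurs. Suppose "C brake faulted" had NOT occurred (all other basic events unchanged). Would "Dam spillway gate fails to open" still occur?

No

Counterfactual: set "C brake faulted" to not occurred.
Control chain unavailable [OR]: Reserve local panel stuck=not, C brake faulted=not, Redundant wire rope is down=not → no input occurs → does not occur.
Power feed lost [AND]: Standby power feeder offline=occurs, B limit switch is down=not, Upper gearbox offline=not, Auxiliary hoist motor fails=occurs → not all inputs occur → does not occur.
Hoist path inoperative [OR]: North position sensor malfunctions=not, Control chain unavailable=not, Power feed lost=not → no input occurs → does not occur.
Backup hoist fails [AND]: Remote link stuck=not, Forward position sensor 2 failed=not → not all inputs occur → does not occur.
Remote branch fails [OR]: A manual crank faulted=not, Backup hoist fails=not → no input occurs → does not occur.
Dam spillway gate fails to open [OR]: Hoist path inoperative=not, Remote branch fails=not → no input occurs → does not occur.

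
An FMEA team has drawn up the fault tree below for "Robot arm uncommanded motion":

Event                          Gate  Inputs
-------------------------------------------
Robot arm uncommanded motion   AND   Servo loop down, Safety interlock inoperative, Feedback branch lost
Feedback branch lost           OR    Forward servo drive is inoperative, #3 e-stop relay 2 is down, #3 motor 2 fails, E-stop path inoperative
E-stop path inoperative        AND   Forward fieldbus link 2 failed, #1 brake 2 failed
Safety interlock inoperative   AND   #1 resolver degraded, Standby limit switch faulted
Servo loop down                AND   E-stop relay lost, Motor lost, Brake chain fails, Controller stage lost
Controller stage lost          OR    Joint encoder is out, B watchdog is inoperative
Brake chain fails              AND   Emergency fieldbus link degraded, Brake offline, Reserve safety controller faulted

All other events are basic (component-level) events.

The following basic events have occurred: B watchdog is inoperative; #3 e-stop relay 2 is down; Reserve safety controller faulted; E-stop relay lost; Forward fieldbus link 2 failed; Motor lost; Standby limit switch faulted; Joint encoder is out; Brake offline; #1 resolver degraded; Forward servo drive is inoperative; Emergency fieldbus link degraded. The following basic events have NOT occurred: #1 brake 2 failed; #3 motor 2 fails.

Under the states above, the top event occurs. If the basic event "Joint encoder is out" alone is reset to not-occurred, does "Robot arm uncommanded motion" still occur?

Yes

Counterfactual: set "Joint encoder is out" to not occurred.
Brake chain fails [AND]: Emergency fieldbus link degraded=occurs, Brake offline=occurs, Reserve safety controller faulted=occurs → all inputs occur → occurs.
Controller stage lost [OR]: Joint encoder is out=not, B watchdog is inoperative=occurs → at least one input occurs → occurs.
Servo loop down [AND]: E-stop relay lost=occurs, Motor lost=occurs, Brake chain fails=occurs, Controller stage lost=occurs → all inputs occur → occurs.
Safety interlock inoperative [AND]: #1 resolver degraded=occurs, Standby limit switch faulted=occurs → all inputs occur → occurs.
E-stop path inoperative [AND]: Forward fieldbus link 2 failed=occurs, #1 brake 2 failed=not → not all inputs occur → does not occur.
Feedback branch lost [OR]: Forward servo drive is inoperative=occurs, #3 e-stop relay 2 is down=occurs, #3 motor 2 fails=not, E-stop path inoperative=not → at least one input occurs → occurs.
Robot arm uncommanded motion [AND]: Servo loop down=occurs, Safety interlock inoperative=occurs, Feedback branch lost=occurs → all inputs occur → occurs.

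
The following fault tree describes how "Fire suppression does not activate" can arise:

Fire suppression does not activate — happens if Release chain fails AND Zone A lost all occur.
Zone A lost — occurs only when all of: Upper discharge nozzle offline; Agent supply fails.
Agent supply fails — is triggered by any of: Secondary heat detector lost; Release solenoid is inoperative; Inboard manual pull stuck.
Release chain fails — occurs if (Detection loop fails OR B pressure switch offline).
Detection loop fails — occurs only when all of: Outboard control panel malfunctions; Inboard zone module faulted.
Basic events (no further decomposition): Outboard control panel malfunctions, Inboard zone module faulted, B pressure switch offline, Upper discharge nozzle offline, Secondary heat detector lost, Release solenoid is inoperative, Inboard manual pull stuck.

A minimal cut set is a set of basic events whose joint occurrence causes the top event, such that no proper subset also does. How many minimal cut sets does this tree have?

6

Detection loop fails [AND]: one cut set from each child combined → 1 × 1 = 1 cut set(s).
Release chain fails [OR]: union of children's cut sets → 2 cut set(s).
Agent supply fails [OR]: union of children's cut sets → 3 cut set(s).
Zone A lost [AND]: one cut set from each child combined → 1 × 3 = 3 cut set(s).
Fire suppression does not activate [AND]: one cut set from each child combined → 2 × 3 = 6 cut set(s).
Minimal cut sets: {Inboard zone module faulted, Outboard control panel malfunctions, Secondary heat detector lost, Upper discharge nozzle offline}; {Inboard zone module faulted, Outboard control panel malfunctions, Release solenoid is inoperative, Upper discharge nozzle offline}; {Inboard manual pull stuck, Inboard zone module faulted, Outboard control panel malfunctions, Upper discharge nozzle offline}; {B pressure switch offline, Secondary heat detector lost, Upper discharge nozzle offline}; {B pressure switch offline, Release solenoid is inoperative, Upper discharge nozzle offline}; {B pressure switch offline, Inboard manual pull stuck, Upper discharge nozzle offline}.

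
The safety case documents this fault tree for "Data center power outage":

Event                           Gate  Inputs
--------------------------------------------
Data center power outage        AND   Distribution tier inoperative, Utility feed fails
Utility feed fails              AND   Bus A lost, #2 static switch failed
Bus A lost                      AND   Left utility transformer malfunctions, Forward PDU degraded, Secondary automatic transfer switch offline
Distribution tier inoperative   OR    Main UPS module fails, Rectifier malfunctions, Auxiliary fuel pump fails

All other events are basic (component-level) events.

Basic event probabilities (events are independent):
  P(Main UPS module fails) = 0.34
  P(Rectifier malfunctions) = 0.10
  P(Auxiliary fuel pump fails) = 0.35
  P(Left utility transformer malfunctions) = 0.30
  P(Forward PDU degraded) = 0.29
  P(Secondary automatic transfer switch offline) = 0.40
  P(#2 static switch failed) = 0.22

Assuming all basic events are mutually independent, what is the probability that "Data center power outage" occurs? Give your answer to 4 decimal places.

0.0047

P(Distribution tier inoperative) [OR] = 1 − (1−0.34) × (1−0.10) × (1−0.35) = 0.613900
P(Bus A lost) [AND] = 0.30 × 0.29 × 0.40 = 0.034800
P(Utility feed fails) [AND] = 0.034800 × 0.22 = 0.007656
P(Data center power outage) [AND] = 0.613900 × 0.007656 = 0.004700
Rounded to 4 decimal places: P(Data center power outage) ≈ 0.0047.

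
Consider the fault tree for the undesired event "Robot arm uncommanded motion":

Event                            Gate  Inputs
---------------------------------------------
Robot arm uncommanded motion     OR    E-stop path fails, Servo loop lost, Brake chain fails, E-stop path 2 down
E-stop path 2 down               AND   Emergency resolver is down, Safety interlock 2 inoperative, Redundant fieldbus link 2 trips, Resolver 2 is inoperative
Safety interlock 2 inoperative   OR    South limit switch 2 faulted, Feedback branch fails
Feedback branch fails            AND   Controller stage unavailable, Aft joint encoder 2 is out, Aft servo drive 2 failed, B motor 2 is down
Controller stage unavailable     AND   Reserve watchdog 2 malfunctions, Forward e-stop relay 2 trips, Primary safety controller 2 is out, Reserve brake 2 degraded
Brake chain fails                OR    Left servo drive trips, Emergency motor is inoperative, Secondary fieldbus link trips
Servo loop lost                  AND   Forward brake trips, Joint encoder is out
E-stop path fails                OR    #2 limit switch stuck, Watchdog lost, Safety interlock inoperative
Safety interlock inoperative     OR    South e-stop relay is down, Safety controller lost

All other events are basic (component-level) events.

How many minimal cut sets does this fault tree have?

10

Safety interlock inoperative [OR]: union of children's cut sets → 2 cut set(s).
E-stop path fails [OR]: union of children's cut sets → 4 cut set(s).
Servo loop lost [AND]: one cut set from each child combined → 1 × 1 = 1 cut set(s).
Brake chain fails [OR]: union of children's cut sets → 3 cut set(s).
Controller stage unavailable [AND]: one cut set from each child combined → 1 × 1 × 1 × 1 = 1 cut set(s).
Feedback branch fails [AND]: one cut set from each child combined → 1 × 1 × 1 × 1 = 1 cut set(s).
Safety interlock 2 inoperative [OR]: union of children's cut sets → 2 cut set(s).
E-stop path 2 down [AND]: one cut set from each child combined → 1 × 2 × 1 × 1 = 2 cut set(s).
Robot arm uncommanded motion [OR]: union of children's cut sets → 10 cut set(s).
Minimal cut sets: {#2 limit switch stuck}; {Watchdog lost}; {South e-stop relay is down}; {Safety controller lost}; {Forward brake trips, Joint encoder is out}; {Left servo drive trips}; {Emergency motor is inoperative}; {Secondary fieldbus link trips}; {Emergency resolver is down, Redundant fieldbus link 2 trips, Resolver 2 is inoperative, South limit switch 2 faulted}; {Aft joint encoder 2 is out, Aft servo drive 2 failed, B motor 2 is down, Emergency resolver is down, Forward e-stop relay 2 trips, Primary safety controller 2 is out, Redundant fieldbus link 2 trips, Reserve brake 2 degraded, Reserve watchdog 2 malfunctions, Resolver 2 is inoperative}.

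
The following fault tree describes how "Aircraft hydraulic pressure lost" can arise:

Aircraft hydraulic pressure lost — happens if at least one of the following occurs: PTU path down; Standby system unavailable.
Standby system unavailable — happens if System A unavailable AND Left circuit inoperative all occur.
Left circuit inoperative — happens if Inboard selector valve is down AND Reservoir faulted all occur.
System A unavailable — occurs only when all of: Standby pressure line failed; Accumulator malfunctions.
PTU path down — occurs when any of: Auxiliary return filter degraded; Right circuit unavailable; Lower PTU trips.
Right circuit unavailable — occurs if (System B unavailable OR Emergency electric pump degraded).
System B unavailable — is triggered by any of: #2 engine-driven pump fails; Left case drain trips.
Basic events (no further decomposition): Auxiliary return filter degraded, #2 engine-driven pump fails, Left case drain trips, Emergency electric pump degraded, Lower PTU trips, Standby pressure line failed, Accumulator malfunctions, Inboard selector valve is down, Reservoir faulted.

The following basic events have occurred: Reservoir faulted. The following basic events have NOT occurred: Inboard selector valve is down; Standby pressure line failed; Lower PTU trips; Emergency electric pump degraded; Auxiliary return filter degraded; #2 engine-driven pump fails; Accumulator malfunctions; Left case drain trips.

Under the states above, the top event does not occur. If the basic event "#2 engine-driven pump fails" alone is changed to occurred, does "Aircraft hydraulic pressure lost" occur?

Counterfactual: set "#2 engine-driven pump fails" to occurred.
System B unavailable [OR]: #2 engine-driven pump fails=occurs, Left case drain trips=not → at least one input occurs → occurs.
Right circuit unavailable [OR]: System B unavailable=occurs, Emergency electric pump degraded=not → at least one input occurs → occurs.
PTU path down [OR]: Auxiliary return filter degraded=not, Right circuit unavailable=occurs, Lower PTU trips=not → at least one input occurs → occurs.
System A unavailable [AND]: Standby pressure line failed=not, Accumulator malfunctions=not → not all inputs occur → does not occur.
Left circuit inoperative [AND]: Inboard selector valve is down=not, Reservoir faulted=occurs → not all inputs occur → does not occur.
Standby system unavailable [AND]: System A unavailable=not, Left circuit inoperative=not → not all inputs occur → does not occur.
Aircraft hydraulic pressure lost [OR]: PTU path down=occurs, Standby system unavailable=not → at least one input occurs → occurs.

Yes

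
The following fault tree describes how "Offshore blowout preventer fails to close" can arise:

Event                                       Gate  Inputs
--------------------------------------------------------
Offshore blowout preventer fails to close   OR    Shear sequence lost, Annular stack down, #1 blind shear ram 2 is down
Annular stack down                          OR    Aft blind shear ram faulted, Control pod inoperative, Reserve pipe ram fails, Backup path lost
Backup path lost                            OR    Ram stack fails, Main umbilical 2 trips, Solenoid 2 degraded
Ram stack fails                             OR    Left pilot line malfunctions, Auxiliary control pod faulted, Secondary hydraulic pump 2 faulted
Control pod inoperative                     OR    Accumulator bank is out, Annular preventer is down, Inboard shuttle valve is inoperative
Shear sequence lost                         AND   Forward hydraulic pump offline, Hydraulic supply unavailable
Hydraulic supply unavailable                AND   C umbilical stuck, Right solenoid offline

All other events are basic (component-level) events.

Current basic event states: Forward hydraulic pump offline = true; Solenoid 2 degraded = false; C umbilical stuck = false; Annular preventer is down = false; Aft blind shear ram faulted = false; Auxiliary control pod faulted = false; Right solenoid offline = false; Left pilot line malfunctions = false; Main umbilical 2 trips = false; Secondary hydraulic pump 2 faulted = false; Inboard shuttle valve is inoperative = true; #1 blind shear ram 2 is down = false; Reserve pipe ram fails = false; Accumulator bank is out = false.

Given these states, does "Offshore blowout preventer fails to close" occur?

Hydraulic supply unavailable [AND]: C umbilical stuck=not, Right solenoid offline=not → not all inputs occur → does not occur.
Shear sequence lost [AND]: Forward hydraulic pump offline=occurs, Hydraulic supply unavailable=not → not all inputs occur → does not occur.
Control pod inoperative [OR]: Accumulator bank is out=not, Annular preventer is down=not, Inboard shuttle valve is inoperative=occurs → at least one input occurs → occurs.
Ram stack fails [OR]: Left pilot line malfunctions=not, Auxiliary control pod faulted=not, Secondary hydraulic pump 2 faulted=not → no input occurs → does not occur.
Backup path lost [OR]: Ram stack fails=not, Main umbilical 2 trips=not, Solenoid 2 degraded=not → no input occurs → does not occur.
Annular stack down [OR]: Aft blind shear ram faulted=not, Control pod inoperative=occurs, Reserve pipe ram fails=not, Backup path lost=not → at least one input occurs → occurs.
Offshore blowout preventer fails to close [OR]: Shear sequence lost=not, Annular stack down=occurs, #1 blind shear ram 2 is down=not → at least one input occurs → occurs.

Yes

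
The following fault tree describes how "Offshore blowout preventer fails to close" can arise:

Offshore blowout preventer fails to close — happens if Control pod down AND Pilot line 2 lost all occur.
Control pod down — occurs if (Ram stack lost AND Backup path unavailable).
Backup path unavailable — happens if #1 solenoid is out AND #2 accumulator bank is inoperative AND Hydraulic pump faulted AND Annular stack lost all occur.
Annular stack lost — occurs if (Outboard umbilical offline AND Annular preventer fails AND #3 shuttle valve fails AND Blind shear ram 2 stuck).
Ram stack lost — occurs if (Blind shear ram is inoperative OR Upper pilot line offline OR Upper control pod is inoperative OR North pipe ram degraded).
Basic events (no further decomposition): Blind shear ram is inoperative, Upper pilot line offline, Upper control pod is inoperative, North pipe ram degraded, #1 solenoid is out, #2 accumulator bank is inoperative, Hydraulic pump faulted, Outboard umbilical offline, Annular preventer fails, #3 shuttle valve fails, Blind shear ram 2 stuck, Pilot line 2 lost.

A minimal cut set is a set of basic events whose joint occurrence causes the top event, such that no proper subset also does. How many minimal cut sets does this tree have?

4

Ram stack lost [OR]: union of children's cut sets → 4 cut set(s).
Annular stack lost [AND]: one cut set from each child combined → 1 × 1 × 1 × 1 = 1 cut set(s).
Backup path unavailable [AND]: one cut set from each child combined → 1 × 1 × 1 × 1 = 1 cut set(s).
Control pod down [AND]: one cut set from each child combined → 4 × 1 = 4 cut set(s).
Offshore blowout preventer fails to close [AND]: one cut set from each child combined → 4 × 1 = 4 cut set(s).
Minimal cut sets: {#1 solenoid is out, #2 accumulator bank is inoperative, #3 shuttle valve fails, Annular preventer fails, Blind shear ram 2 stuck, Blind shear ram is inoperative, Hydraulic pump faulted, Outboard umbilical offline, Pilot line 2 lost}; {#1 solenoid is out, #2 accumulator bank is inoperative, #3 shuttle valve fails, Annular preventer fails, Blind shear ram 2 stuck, Hydraulic pump faulted, Outboard umbilical offline, Pilot line 2 lost, Upper pilot line offline}; {#1 solenoid is out, #2 accumulator bank is inoperative, #3 shuttle valve fails, Annular preventer fails, Blind shear ram 2 stuck, Hydraulic pump faulted, Outboard umbilical offline, Pilot line 2 lost, Upper control pod is inoperative}; {#1 solenoid is out, #2 accumulator bank is inoperative, #3 shuttle valve fails, Annular preventer fails, Blind shear ram 2 stuck, Hydraulic pump faulted, North pipe ram degraded, Outboard umbilical offline, Pilot line 2 lost}.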